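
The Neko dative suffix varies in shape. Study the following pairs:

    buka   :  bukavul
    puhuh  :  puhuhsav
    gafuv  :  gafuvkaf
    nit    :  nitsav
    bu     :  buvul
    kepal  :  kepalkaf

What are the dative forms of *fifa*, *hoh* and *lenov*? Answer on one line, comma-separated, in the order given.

The suffix is conditioned by the final sound: -sav when the stem ends in a voiceless consonant (*puhuh*, *nit*); -kaf when the stem ends in a voiced consonant (*gafuv*, *kepal*); -vul when the stem ends in a vowel (*buka*, *bu*).
*fifa* — final sound /a/ (a vowel) → -vul → *fifavul*.
Since the final sound of *hoh* is /h/ (a voiceless consonant), it takes -sav, giving *hohsav*.
*lenov*: final sound = /v/, a voiced consonant → -kaf → *lenovkaf*.

fifavul, hohsav, lenovkaf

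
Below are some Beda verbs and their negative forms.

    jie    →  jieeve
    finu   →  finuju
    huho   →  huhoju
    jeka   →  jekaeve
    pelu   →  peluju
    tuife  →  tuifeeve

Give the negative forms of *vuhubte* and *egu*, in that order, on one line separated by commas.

The alternation tracks the last vowel of the stem — -ju when the last vowel of the stem is a rounded vowel (*finu*, *huho*, *pelu*); -eve when the last vowel of the stem is an unrounded vowel (*jie*, *jeka*, *tuife*).
*vuhubte* — last vowel /e/ (an unrounded vowel) → -eve → *vuhubteeve*.
*egu*: last vowel = /u/, a rounded vowel → -ju → *eguju*.

vuhubteeve, eguju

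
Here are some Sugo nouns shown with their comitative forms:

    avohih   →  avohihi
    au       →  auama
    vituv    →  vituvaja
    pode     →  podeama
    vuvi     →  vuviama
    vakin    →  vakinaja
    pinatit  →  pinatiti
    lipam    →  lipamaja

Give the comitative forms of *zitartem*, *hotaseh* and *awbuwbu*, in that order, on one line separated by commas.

The suffix is conditioned by the final sound: -i when the stem ends in a voiceless consonant (*avohih*, *pinatit*); -aja when the stem ends in a voiced consonant (*vituv*, *vakin*, *lipam*); -ama when the stem ends in a vowel (*au*, *pode*, *vuvi*).
*zitartem* — final sound /m/ (a voiced consonant) → -aja → *zitartemaja*.
*hotaseh* — final sound /h/ (a voiceless consonant) → -i → *hotasehi*.
*awbuwbu* — final sound /u/ (a vowel) → -ama → *awbuwbuama*.

zitartemaja, hotasehi, awbuwbuama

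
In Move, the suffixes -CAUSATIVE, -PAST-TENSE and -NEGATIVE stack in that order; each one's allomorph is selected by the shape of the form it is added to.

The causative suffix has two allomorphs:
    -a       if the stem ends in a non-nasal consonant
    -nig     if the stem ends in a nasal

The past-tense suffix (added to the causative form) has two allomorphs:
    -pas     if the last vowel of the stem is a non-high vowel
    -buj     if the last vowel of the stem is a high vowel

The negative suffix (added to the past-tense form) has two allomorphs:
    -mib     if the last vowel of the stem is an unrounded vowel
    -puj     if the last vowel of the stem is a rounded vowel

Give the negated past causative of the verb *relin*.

relinnigbujpuj

The final consonant of *relin* is /n/, which is a nasal, so the causative suffix is -nig, giving *relinnig*.
The causative form *relinnig* — last vowel /i/ (a high vowel) → -buj → *relinnigbuj*.
Since the last vowel of the past-tense form *relinnigbuj* is /u/ (a rounded vowel), it takes -puj, giving *relinnigbujpuj*.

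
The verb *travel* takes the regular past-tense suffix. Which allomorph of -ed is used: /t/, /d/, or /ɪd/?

The stem *travel* ends in a voiced sound other than /d/.
The -ed suffix is realized as /ɪd/ after /t, d/; as /t/ after other voiceless consonants; and as /d/ after other voiced sounds.
So -ed on *travel* is pronounced /d/.

/d/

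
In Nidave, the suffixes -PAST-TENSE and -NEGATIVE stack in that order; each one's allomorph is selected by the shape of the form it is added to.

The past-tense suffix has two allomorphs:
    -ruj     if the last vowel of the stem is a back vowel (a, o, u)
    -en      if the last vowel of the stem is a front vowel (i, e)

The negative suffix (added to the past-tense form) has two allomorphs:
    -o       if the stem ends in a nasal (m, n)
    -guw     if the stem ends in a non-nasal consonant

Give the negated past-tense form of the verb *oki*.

The last vowel of *oki* is /i/, which is a front vowel, so the past-tense suffix is -en, giving *okien*.
Since the final consonant of the past-tense form *okien* is /n/ (a nasal), it takes -o, giving *okieno*.

okieno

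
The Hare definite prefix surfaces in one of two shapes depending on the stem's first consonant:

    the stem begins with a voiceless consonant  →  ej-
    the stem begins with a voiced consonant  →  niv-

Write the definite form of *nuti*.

*nuti* — first consonant /n/ (voiced) → niv- → *nivnuti*.

nivnuti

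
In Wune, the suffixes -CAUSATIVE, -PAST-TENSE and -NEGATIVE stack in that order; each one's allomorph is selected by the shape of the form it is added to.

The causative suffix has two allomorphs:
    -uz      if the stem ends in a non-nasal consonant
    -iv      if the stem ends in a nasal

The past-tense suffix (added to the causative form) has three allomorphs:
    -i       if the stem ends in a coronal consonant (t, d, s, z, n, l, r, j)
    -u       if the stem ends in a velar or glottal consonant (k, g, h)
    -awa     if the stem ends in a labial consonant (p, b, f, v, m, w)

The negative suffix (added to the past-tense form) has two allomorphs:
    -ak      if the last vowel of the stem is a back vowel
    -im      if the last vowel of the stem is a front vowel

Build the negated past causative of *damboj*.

dambojuziim

*damboj* — final consonant /j/ (non-nasal) → -uz → *dambojuz*.
Since the final consonant of the causative form *dambojuz* is /z/ (coronal), it takes -i, giving *dambojuzi*.
Since the last vowel of the past-tense form *dambojuzi* is /i/ (a front vowel), it takes -im, giving *dambojuziim*.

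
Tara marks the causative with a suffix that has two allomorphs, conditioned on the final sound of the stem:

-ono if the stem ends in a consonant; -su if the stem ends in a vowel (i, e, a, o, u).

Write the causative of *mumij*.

mumijono

The final sound of *mumij* is /j/, which is a consonant, so the suffix is -ono, giving *mumijono*.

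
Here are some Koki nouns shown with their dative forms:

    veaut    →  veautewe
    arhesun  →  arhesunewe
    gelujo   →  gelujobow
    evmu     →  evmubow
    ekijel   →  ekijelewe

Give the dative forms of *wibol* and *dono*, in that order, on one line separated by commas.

wibolewe, donobow

The pattern is consonant vs. vowel: -ewe when the stem ends in a consonant (*veaut*, *arhesun*, *ekijel*); -bow when the stem ends in a vowel (*gelujo*, *evmu*).
The final sound of *wibol* is /l/, which is a consonant, so the suffix is -ewe, giving *wibolewe*.
Since the final sound of *dono* is /o/ (a vowel), it takes -bow, giving *donobow*.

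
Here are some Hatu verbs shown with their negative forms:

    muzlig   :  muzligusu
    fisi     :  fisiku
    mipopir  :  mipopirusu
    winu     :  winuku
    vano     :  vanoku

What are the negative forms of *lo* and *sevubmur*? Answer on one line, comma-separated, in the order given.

The pattern is consonant vs. vowel: -usu when the stem ends in a consonant (*muzlig*, *mipopir*); -ku when the stem ends in a vowel (*fisi*, *winu*, *vano*).
The final sound of *lo* is /o/, which is a vowel, so the suffix is -ku, giving *loku*.
*sevubmur* — final sound /r/ (a consonant) → -usu → *sevubmurusu*.

loku, sevubmurusu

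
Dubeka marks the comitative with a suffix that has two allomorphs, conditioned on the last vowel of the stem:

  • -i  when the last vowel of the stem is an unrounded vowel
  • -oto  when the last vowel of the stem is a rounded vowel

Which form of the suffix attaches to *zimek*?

The last vowel of *zimek* is /e/, which is an unrounded vowel, so the suffix is -i.

-i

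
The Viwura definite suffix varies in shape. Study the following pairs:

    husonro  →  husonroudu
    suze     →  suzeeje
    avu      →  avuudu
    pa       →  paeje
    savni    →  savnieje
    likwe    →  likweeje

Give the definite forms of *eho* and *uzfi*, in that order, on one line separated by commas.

The suffix is conditioned by the last vowel: -udu when the last vowel of the stem is a rounded vowel (*husonro*, *avu*); -eje when the last vowel of the stem is an unrounded vowel (*suze*, *pa*, *savni*, *likwe*).
Since the last vowel of *eho* is /o/ (a rounded vowel), it takes -udu, giving *ehoudu*.
The last vowel of *uzfi* is /i/, which is an unrounded vowel, so the suffix is -eje, giving *uzfieje*.

ehoudu, uzfieje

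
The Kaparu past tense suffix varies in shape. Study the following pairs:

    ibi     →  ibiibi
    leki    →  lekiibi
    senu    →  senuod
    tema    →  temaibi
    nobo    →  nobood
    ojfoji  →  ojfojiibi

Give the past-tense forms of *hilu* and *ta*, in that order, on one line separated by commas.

hiluod, taibi

The pattern is rounding harmony: -od when the last vowel of the stem is a rounded vowel (*senu*, *nobo*); -ibi when the last vowel of the stem is an unrounded vowel (*ibi*, *leki*, *tema*, *ojfoji*).
*hilu*: last vowel = /u/, a rounded vowel → -od → *hiluod*.
*ta* — last vowel /a/ (an unrounded vowel) → -ibi → *taibi*.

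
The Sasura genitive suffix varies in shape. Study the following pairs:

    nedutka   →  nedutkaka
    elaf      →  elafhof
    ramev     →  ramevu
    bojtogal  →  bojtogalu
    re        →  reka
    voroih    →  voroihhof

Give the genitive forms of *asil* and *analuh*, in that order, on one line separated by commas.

asilu, analuhhof

Looking at the final sound of each stem: -hof when the stem ends in a voiceless consonant (*elaf*, *voroih*); -u when the stem ends in a voiced consonant (*ramev*, *bojtogal*); -ka when the stem ends in a vowel (*nedutka*, *re*).
Since the final sound of *asil* is /l/ (a voiced consonant), it takes -u, giving *asilu*.
Since the final sound of *analuh* is /h/ (a voiceless consonant), it takes -hof, giving *analuhhof*.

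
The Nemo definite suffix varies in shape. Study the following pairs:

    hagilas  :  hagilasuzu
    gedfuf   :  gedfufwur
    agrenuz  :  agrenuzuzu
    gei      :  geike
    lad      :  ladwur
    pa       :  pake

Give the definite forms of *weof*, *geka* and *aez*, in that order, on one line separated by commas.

weofwur, gekake, aezuzu

The suffix is conditioned by the final sound: -uzu when the stem ends in a sibilant (*hagilas*, *agrenuz*); -wur when the stem ends in a non-sibilant consonant (*gedfuf*, *lad*); -ke when the stem ends in a vowel (*gei*, *pa*).
*weof*: final sound = /f/, a non-sibilant consonant → -wur → *weofwur*.
Since the final sound of *geka* is /a/ (a vowel), it takes -ke, giving *gekake*.
The final sound of *aez* is /z/, which is a sibilant, so the suffix is -uzu, giving *aezuzu*.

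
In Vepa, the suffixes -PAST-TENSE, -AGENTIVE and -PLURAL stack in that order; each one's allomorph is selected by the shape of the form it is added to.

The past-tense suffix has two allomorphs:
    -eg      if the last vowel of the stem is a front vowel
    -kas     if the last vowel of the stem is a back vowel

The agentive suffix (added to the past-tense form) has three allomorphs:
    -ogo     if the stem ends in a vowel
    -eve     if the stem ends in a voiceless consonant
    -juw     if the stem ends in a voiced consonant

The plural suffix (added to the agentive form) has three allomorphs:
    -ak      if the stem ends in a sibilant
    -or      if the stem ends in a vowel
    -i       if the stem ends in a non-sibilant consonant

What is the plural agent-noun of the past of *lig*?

ligegjuwi

*lig*: last vowel = /i/, a front vowel → -eg → *ligeg*.
The past-tense form *ligeg*: final sound = /g/, a voiced consonant → -juw → *ligegjuw*.
The agentive form *ligegjuw* — final sound /w/ (a non-sibilant consonant) → -i → *ligegjuwi*.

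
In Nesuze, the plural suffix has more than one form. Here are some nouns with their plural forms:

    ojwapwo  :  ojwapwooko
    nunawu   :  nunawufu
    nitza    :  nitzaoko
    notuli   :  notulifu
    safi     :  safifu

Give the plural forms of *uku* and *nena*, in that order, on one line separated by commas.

Looking at the last vowel of each stem: -fu when the last vowel of the stem is a high vowel (*nunawu*, *notuli*, *safi*); -oko when the last vowel of the stem is a non-high vowel (*ojwapwo*, *nitza*).
Since the last vowel of *uku* is /u/ (a high vowel), it takes -fu, giving *ukufu*.
Since the last vowel of *nena* is /a/ (a non-high vowel), it takes -oko, giving *nenaoko*.

ukufu, nenaoko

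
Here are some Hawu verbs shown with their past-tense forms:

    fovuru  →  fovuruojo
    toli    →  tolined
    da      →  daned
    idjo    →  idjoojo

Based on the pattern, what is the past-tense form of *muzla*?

The pattern is rounding harmony: -ojo when the last vowel of the stem is a rounded vowel (*fovuru*, *idjo*); -ned when the last vowel of the stem is an unrounded vowel (*toli*, *da*).
*muzla*: last vowel = /a/, an unrounded vowel → -ned → *muzlaned*.

muzlaned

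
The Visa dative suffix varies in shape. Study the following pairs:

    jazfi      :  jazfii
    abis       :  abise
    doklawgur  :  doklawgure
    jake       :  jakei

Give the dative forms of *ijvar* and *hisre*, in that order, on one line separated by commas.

The suffix is conditioned by the final sound: -e when the stem ends in a consonant (*abis*, *doklawgur*); -i when the stem ends in a vowel (*jazfi*, *jake*).
*ijvar*: final sound = /r/, a consonant → -e → *ijvare*.
*hisre*: final sound = /e/, a vowel → -i → *hisrei*.

ijvare, hisrei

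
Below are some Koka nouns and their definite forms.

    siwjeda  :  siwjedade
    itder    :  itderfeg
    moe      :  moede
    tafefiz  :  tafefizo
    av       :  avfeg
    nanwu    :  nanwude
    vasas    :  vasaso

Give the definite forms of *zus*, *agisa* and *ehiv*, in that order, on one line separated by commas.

zuso, agisade, ehivfeg

The pattern is sibilance of the final sound: -o when the stem ends in a sibilant (*tafefiz*, *vasas*); -feg when the stem ends in a non-sibilant consonant (*itder*, *av*); -de when the stem ends in a vowel (*siwjeda*, *moe*, *nanwu*).
*zus*: final sound = /s/, a sibilant → -o → *zuso*.
The final sound of *agisa* is /a/, which is a vowel, so the suffix is -de, giving *agisade*.
Since the final sound of *ehiv* is /v/ (a non-sibilant consonant), it takes -feg, giving *ehivfeg*.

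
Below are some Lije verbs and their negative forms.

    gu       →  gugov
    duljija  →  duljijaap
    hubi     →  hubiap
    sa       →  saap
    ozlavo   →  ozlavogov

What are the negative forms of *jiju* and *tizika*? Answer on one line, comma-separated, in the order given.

The pattern is rounding harmony: -gov when the last vowel of the stem is a rounded vowel (*gu*, *ozlavo*); -ap when the last vowel of the stem is an unrounded vowel (*duljija*, *hubi*, *sa*).
Since the last vowel of *jiju* is /u/ (a rounded vowel), it takes -gov, giving *jijugov*.
The last vowel of *tizika* is /a/, which is an unrounded vowel, so the suffix is -ap, giving *tizikaap*.

jijugov, tizikaap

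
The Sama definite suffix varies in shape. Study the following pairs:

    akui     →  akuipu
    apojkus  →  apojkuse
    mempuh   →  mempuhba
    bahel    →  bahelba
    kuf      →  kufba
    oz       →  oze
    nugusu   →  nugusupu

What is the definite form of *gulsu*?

gulsupu

The suffix is conditioned by the final sound: -e when the stem ends in a sibilant (*apojkus*, *oz*); -ba when the stem ends in a non-sibilant consonant (*mempuh*, *bahel*, *kuf*); -pu when the stem ends in a vowel (*akui*, *nugusu*).
The final sound of *gulsu* is /u/, which is a vowel, so the suffix is -pu, giving *gulsupu*.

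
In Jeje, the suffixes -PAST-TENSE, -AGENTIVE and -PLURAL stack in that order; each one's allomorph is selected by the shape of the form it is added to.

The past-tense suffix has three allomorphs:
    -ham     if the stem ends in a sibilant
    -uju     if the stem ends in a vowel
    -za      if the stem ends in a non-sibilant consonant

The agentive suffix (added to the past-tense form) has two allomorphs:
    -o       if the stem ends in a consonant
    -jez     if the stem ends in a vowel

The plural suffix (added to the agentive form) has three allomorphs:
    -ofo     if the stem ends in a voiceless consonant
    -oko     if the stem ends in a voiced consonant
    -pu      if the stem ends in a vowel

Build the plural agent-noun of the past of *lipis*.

*lipis* — final sound /s/ (a sibilant) → -ham → *lipisham*.
The final sound of the past-tense form *lipisham* is /m/, which is a consonant, so the agentive suffix is -o, giving *lipishamo*.
The agentive form *lipishamo* — final sound /o/ (a vowel) → -pu → *lipishamopu*.

lipishamopu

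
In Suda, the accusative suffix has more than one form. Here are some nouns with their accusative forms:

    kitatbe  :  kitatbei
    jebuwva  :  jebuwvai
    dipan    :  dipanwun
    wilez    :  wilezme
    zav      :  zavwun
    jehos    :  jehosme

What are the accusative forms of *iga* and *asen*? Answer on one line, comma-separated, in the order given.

igai, asenwun

The pattern is sibilance of the final sound: -me when the stem ends in a sibilant (*wilez*, *jehos*); -wun when the stem ends in a non-sibilant consonant (*dipan*, *zav*); -i when the stem ends in a vowel (*kitatbe*, *jebuwva*).
*iga* — final sound /a/ (a vowel) → -i → *igai*.
The final sound of *asen* is /n/, which is a non-sibilant consonant, so the suffix is -wun, giving *asenwun*.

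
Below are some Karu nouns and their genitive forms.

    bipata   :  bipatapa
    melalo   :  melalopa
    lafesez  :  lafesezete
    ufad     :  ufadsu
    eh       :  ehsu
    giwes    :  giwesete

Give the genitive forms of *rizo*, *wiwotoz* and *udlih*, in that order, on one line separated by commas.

The suffix is conditioned by the final sound: -ete when the stem ends in a sibilant (*lafesez*, *giwes*); -su when the stem ends in a non-sibilant consonant (*ufad*, *eh*); -pa when the stem ends in a vowel (*bipata*, *melalo*).
Since the final sound of *rizo* is /o/ (a vowel), it takes -pa, giving *rizopa*.
*wiwotoz*: final sound = /z/, a sibilant → -ete → *wiwotozete*.
Since the final sound of *udlih* is /h/ (a non-sibilant consonant), it takes -su, giving *udlihsu*.

rizopa, wiwotozete, udlihsu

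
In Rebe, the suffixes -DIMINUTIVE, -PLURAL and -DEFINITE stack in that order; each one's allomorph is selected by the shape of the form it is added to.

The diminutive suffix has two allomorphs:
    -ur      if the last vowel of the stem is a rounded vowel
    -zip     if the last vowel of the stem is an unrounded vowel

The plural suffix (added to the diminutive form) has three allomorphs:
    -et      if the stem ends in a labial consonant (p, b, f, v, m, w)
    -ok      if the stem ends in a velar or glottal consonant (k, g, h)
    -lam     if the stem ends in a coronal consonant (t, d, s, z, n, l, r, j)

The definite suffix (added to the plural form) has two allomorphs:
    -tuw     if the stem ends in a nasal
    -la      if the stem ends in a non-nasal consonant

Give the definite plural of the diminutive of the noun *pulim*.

pulimzipetla

The last vowel of *pulim* is /i/, which is an unrounded vowel, so the diminutive suffix is -zip, giving *pulimzip*.
The diminutive form *pulimzip*: final consonant = /p/, labial → -et → *pulimzipet*.
The final consonant of the plural form *pulimzipet* is /t/, which is non-nasal, so the definite suffix is -la, giving *pulimzipetla*.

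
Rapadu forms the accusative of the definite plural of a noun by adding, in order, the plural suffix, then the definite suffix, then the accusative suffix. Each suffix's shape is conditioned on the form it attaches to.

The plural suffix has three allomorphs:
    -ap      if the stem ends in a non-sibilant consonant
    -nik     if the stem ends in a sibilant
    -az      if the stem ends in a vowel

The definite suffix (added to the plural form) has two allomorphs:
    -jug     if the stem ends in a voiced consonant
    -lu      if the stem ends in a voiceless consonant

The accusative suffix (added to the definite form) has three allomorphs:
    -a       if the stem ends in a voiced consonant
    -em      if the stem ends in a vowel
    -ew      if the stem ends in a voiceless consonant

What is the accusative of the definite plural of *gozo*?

Since the final sound of *gozo* is /o/ (a vowel), it takes -az, giving *gozoaz*.
Since the final consonant of the plural form *gozoaz* is /z/ (voiced), it takes -jug, giving *gozoazjug*.
The definite form *gozoazjug* — final sound /g/ (a voiced consonant) → -a → *gozoazjuga*.

gozoazjuga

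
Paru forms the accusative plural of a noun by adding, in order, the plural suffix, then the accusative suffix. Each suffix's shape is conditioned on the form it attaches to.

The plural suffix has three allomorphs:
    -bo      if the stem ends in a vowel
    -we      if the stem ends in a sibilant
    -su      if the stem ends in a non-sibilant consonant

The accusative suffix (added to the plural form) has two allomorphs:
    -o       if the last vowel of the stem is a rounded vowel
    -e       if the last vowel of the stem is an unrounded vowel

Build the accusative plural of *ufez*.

*ufez*: final sound = /z/, a sibilant → -we → *ufezwe*.
Since the last vowel of the plural form *ufezwe* is /e/ (an unrounded vowel), it takes -e, giving *ufezwee*.

ufezwee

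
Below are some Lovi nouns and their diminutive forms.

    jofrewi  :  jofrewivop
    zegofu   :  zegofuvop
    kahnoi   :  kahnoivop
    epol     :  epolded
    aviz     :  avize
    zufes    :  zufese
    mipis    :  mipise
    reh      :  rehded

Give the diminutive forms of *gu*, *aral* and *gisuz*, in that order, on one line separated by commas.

guvop, aralded, gisuze

The suffix is conditioned by the final sound: -e when the stem ends in a sibilant (*aviz*, *zufes*, *mipis*); -ded when the stem ends in a non-sibilant consonant (*epol*, *reh*); -vop when the stem ends in a vowel (*jofrewi*, *zegofu*, *kahnoi*).
Since the final sound of *gu* is /u/ (a vowel), it takes -vop, giving *guvop*.
Since the final sound of *aral* is /l/ (a non-sibilant consonant), it takes -ded, giving *aralded*.
Since the final sound of *gisuz* is /z/ (a sibilant), it takes -e, giving *gisuze*.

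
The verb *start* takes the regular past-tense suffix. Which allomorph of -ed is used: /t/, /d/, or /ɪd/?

/ɪd/

The stem *start* ends in /t/ or /d/.
The -ed suffix is realized as /ɪd/ after /t, d/; as /t/ after other voiceless consonants; and as /d/ after other voiced sounds.
So -ed on *start* is pronounced /ɪd/.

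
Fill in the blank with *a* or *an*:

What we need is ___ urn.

The indefinite article is chosen by the initial *sound* of the following word, not its spelling.
*urn* begins with the sound /ɜr/ (u pronounced /ɜr/) — a vowel sound.
So the article is *an*: What we need is an urn.

an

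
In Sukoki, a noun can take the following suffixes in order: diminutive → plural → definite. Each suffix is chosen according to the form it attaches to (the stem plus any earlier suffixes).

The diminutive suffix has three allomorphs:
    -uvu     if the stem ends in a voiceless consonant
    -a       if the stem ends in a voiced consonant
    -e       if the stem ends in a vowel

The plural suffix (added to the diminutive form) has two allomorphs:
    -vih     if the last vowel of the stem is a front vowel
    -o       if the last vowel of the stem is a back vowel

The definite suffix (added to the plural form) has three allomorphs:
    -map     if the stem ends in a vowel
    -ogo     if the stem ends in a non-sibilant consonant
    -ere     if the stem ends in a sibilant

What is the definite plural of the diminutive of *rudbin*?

*rudbin*: final sound = /n/, a voiced consonant → -a → *rudbina*.
The diminutive form *rudbina* — last vowel /a/ (a back vowel) → -o → *rudbinao*.
The plural form *rudbinao*: final sound = /o/, a vowel → -map → *rudbinaomap*.

rudbinaomap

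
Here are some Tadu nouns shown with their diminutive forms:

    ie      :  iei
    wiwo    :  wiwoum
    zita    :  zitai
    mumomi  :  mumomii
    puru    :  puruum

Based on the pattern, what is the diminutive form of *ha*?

Looking at the last vowel of each stem: -um when the last vowel of the stem is a rounded vowel (*wiwo*, *puru*); -i when the last vowel of the stem is an unrounded vowel (*ie*, *zita*, *mumomi*).
The last vowel of *ha* is /a/, which is an unrounded vowel, so the suffix is -i, giving *hai*.

hai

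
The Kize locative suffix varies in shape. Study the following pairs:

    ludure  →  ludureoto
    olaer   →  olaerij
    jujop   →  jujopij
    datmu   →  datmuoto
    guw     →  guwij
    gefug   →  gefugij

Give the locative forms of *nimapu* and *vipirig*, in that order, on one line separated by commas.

nimapuoto, vipirigij

The suffix is conditioned by the final sound: -ij when the stem ends in a consonant (*olaer*, *jujop*, *guw*, *gefug*); -oto when the stem ends in a vowel (*ludure*, *datmu*).
The final sound of *nimapu* is /u/, which is a vowel, so the suffix is -oto, giving *nimapuoto*.
Since the final sound of *vipirig* is /g/ (a consonant), it takes -ij, giving *vipirigij*.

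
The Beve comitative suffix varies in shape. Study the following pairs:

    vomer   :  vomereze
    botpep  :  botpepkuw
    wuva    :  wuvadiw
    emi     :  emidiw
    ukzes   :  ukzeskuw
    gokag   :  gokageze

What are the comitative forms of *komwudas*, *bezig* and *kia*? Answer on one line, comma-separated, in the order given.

The alternation tracks the final sound of the stem — -kuw when the stem ends in a voiceless consonant (*botpep*, *ukzes*); -eze when the stem ends in a voiced consonant (*vomer*, *gokag*); -diw when the stem ends in a vowel (*wuva*, *emi*).
The final sound of *komwudas* is /s/, which is a voiceless consonant, so the suffix is -kuw, giving *komwudaskuw*.
*bezig*: final sound = /g/, a voiced consonant → -eze → *bezigeze*.
The final sound of *kia* is /a/, which is a vowel, so the suffix is -diw, giving *kiadiw*.

komwudaskuw, bezigeze, kiadiw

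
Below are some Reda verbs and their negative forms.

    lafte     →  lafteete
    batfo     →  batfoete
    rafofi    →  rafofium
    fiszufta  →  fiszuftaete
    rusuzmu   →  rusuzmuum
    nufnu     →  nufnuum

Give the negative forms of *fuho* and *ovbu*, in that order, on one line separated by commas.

fuhoete, ovbuum

Looking at the last vowel of each stem: -um when the last vowel of the stem is a high vowel (*rafofi*, *rusuzmu*, *nufnu*); -ete when the last vowel of the stem is a non-high vowel (*lafte*, *batfo*, *fiszufta*).
*fuho* — last vowel /o/ (a non-high vowel) → -ete → *fuhoete*.
The last vowel of *ovbu* is /u/, which is a high vowel, so the suffix is -um, giving *ovbuum*.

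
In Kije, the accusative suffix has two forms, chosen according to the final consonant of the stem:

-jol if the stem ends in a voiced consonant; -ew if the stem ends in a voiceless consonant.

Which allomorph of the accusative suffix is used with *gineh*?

*gineh* — final consonant /h/ (voiceless) → -ew.

-ew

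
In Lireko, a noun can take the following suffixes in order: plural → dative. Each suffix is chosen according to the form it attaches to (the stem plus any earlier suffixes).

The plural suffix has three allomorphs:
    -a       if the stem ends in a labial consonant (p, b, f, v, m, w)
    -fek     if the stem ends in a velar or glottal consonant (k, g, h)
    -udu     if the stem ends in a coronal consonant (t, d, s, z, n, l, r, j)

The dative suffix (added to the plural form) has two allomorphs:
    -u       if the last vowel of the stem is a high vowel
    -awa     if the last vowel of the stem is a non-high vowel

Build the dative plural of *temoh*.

*temoh*: final consonant = /h/, velar/glottal → -fek → *temohfek*.
The last vowel of the plural form *temohfek* is /e/, which is a non-high vowel, so the dative suffix is -awa, giving *temohfekawa*.

temohfekawa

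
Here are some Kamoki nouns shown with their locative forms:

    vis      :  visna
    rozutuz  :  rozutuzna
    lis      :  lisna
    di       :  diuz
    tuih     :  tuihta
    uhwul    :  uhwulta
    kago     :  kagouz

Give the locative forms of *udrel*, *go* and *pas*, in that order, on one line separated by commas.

The suffix is conditioned by the final sound: -na when the stem ends in a sibilant (*vis*, *rozutuz*, *lis*); -ta when the stem ends in a non-sibilant consonant (*tuih*, *uhwul*); -uz when the stem ends in a vowel (*di*, *kago*).
The final sound of *udrel* is /l/, which is a non-sibilant consonant, so the suffix is -ta, giving *udrelta*.
*go*: final sound = /o/, a vowel → -uz → *gouz*.
*pas*: final sound = /s/, a sibilant → -na → *pasna*.

udrelta, gouz, pasna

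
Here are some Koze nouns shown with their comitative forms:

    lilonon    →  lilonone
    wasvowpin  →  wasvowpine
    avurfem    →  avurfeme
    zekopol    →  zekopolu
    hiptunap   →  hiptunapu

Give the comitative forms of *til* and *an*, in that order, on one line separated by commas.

The pattern is nasality of the final consonant: -e when the stem ends in a nasal (*lilonon*, *wasvowpin*, *avurfem*); -u when the stem ends in a non-nasal consonant (*zekopol*, *hiptunap*).
The final consonant of *til* is /l/, which is non-nasal, so the suffix is -u, giving *tilu*.
*an* — final consonant /n/ (a nasal) → -e → *ane*.

tilu, ane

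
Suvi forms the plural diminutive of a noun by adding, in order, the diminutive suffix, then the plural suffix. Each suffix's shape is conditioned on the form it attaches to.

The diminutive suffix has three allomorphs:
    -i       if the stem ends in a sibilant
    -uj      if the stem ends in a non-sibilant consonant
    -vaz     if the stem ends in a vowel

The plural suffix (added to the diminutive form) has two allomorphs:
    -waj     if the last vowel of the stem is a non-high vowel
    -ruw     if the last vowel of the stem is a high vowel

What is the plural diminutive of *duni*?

The final sound of *duni* is /i/, which is a vowel, so the diminutive suffix is -vaz, giving *dunivaz*.
The last vowel of the diminutive form *dunivaz* is /a/, which is a non-high vowel, so the plural suffix is -waj, giving *dunivazwaj*.

dunivazwaj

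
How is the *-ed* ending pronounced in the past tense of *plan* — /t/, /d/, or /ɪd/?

/d/

The stem *plan* ends in a voiced sound other than /d/.
The -ed suffix is realized as /ɪd/ after /t, d/; as /t/ after other voiceless consonants; and as /d/ after other voiced sounds.
So -ed on *plan* is pronounced /d/.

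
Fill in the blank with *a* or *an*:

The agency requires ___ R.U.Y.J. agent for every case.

an

The indefinite article is chosen by the initial *sound* of the following word, not its spelling.
The initialism *R.U.Y.J.* is read letter by letter; the first letter, R, is pronounced /ɑr/, which begins with a vowel sound.
So the article is *an*: The agency requires an R.U.Y.J. agent for every case.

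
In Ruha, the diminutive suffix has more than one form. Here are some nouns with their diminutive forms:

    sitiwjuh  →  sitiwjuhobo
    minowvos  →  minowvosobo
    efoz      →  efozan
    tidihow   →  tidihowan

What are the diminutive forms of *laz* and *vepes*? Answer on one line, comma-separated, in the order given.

lazan, vepesobo

The suffix is conditioned by the final consonant: -obo when the stem ends in a voiceless consonant (*sitiwjuh*, *minowvos*); -an when the stem ends in a voiced consonant (*efoz*, *tidihow*).
Since the final consonant of *laz* is /z/ (voiced), it takes -an, giving *lazan*.
*vepes* — final consonant /s/ (voiceless) → -obo → *vepesobo*.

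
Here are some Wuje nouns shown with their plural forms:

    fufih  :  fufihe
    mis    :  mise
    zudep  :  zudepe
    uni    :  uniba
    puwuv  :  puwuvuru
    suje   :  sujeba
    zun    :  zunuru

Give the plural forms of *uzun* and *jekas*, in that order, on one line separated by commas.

The suffix is conditioned by the final sound: -e when the stem ends in a voiceless consonant (*fufih*, *mis*, *zudep*); -uru when the stem ends in a voiced consonant (*puwuv*, *zun*); -ba when the stem ends in a vowel (*uni*, *suje*).
The final sound of *uzun* is /n/, which is a voiced consonant, so the suffix is -uru, giving *uzunuru*.
Since the final sound of *jekas* is /s/ (a voiceless consonant), it takes -e, giving *jekase*.

uzunuru, jekase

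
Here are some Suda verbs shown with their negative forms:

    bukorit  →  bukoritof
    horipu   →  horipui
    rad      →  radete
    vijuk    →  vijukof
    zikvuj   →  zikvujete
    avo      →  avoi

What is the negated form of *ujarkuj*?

ujarkujete

The alternation tracks the final sound of the stem — -of when the stem ends in a voiceless consonant (*bukorit*, *vijuk*); -ete when the stem ends in a voiced consonant (*rad*, *zikvuj*); -i when the stem ends in a vowel (*horipu*, *avo*).
Since the final sound of *ujarkuj* is /j/ (a voiced consonant), it takes -ete, giving *ujarkujete*.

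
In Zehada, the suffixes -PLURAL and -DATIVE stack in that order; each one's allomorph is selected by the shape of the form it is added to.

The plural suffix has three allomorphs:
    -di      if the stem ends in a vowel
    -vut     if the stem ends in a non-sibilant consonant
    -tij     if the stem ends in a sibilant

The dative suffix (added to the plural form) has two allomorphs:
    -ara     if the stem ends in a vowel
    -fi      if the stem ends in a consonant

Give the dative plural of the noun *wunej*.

*wunej*: final sound = /j/, a non-sibilant consonant → -vut → *wunejvut*.
The plural form *wunejvut* — final sound /t/ (a consonant) → -fi → *wunejvutfi*.

wunejvutfi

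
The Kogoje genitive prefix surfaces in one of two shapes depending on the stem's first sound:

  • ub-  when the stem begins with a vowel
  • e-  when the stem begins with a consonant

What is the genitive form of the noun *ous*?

ubous

Since the first sound of *ous* is /o/ (a vowel), it takes ub-, giving *ubous*.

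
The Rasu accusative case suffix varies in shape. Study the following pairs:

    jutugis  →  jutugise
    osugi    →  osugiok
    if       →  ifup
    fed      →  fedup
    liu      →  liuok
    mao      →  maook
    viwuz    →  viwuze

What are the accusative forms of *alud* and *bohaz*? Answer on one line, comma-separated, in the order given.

aludup, bohaze

The alternation tracks the final sound of the stem — -e when the stem ends in a sibilant (*jutugis*, *viwuz*); -up when the stem ends in a non-sibilant consonant (*if*, *fed*); -ok when the stem ends in a vowel (*osugi*, *liu*, *mao*).
*alud*: final sound = /d/, a non-sibilant consonant → -up → *aludup*.
*bohaz* — final sound /z/ (a sibilant) → -e → *bohaze*.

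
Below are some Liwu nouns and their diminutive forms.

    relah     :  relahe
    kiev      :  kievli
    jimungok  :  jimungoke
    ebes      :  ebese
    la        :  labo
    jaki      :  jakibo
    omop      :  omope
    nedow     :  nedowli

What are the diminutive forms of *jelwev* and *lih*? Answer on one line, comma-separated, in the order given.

The suffix is conditioned by the final sound: -e when the stem ends in a voiceless consonant (*relah*, *jimungok*, *ebes*, *omop*); -li when the stem ends in a voiced consonant (*kiev*, *nedow*); -bo when the stem ends in a vowel (*la*, *jaki*).
The final sound of *jelwev* is /v/, which is a voiced consonant, so the suffix is -li, giving *jelwevli*.
Since the final sound of *lih* is /h/ (a voiceless consonant), it takes -e, giving *lihe*.

jelwevli, lihe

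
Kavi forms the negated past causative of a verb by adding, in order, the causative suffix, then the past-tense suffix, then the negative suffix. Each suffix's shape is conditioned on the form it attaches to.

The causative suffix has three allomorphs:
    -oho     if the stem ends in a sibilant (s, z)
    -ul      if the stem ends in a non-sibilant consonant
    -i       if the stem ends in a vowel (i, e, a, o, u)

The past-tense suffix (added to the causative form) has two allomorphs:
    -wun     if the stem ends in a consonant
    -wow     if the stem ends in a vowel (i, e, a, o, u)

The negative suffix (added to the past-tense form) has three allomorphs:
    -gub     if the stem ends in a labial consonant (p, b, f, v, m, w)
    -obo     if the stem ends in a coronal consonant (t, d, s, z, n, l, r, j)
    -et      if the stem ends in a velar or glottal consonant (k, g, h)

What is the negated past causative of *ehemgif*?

ehemgifulwunobo

The final sound of *ehemgif* is /f/, which is a non-sibilant consonant, so the causative suffix is -ul, giving *ehemgiful*.
The final sound of the causative form *ehemgiful* is /l/, which is a consonant, so the past-tense suffix is -wun, giving *ehemgifulwun*.
Since the final consonant of the past-tense form *ehemgifulwun* is /n/ (coronal), it takes -obo, giving *ehemgifulwunobo*.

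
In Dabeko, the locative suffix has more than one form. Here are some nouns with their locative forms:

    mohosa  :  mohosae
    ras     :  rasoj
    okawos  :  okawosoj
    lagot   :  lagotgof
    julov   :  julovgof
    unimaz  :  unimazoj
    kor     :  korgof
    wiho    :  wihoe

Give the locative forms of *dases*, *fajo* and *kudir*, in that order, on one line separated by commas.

dasesoj, fajoe, kudirgof

The alternation tracks the final sound of the stem — -oj when the stem ends in a sibilant (*ras*, *okawos*, *unimaz*); -gof when the stem ends in a non-sibilant consonant (*lagot*, *julov*, *kor*); -e when the stem ends in a vowel (*mohosa*, *wiho*).
*dases* — final sound /s/ (a sibilant) → -oj → *dasesoj*.
*fajo* — final sound /o/ (a vowel) → -e → *fajoe*.
*kudir*: final sound = /r/, a non-sibilant consonant → -gof → *kudirgof*.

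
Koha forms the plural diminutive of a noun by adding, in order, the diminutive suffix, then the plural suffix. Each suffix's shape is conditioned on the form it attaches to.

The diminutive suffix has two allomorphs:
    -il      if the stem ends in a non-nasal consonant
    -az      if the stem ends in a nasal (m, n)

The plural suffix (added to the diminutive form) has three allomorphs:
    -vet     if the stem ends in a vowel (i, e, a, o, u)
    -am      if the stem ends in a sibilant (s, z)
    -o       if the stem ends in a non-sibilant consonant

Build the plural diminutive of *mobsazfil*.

mobsazfililo

Since the final consonant of *mobsazfil* is /l/ (non-nasal), it takes -il, giving *mobsazfilil*.
The diminutive form *mobsazfilil* — final sound /l/ (a non-sibilant consonant) → -o → *mobsazfililo*.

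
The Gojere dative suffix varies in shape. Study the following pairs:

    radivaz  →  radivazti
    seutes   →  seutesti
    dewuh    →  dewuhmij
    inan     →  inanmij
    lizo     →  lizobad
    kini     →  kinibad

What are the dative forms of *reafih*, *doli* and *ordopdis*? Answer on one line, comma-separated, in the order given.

reafihmij, dolibad, ordopdisti

Looking at the final sound of each stem: -ti when the stem ends in a sibilant (*radivaz*, *seutes*); -mij when the stem ends in a non-sibilant consonant (*dewuh*, *inan*); -bad when the stem ends in a vowel (*lizo*, *kini*).
*reafih* — final sound /h/ (a non-sibilant consonant) → -mij → *reafihmij*.
*doli* — final sound /i/ (a vowel) → -bad → *dolibad*.
*ordopdis* — final sound /s/ (a sibilant) → -ti → *ordopdisti*.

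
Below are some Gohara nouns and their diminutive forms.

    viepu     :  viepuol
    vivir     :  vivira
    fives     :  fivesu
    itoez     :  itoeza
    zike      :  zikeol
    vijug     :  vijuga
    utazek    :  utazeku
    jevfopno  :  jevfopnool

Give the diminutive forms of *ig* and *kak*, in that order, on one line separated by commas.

The pattern is voicing of the final sound: -u when the stem ends in a voiceless consonant (*fives*, *utazek*); -a when the stem ends in a voiced consonant (*vivir*, *itoez*, *vijug*); -ol when the stem ends in a vowel (*viepu*, *zike*, *jevfopno*).
The final sound of *ig* is /g/, which is a voiced consonant, so the suffix is -a, giving *iga*.
Since the final sound of *kak* is /k/ (a voiceless consonant), it takes -u, giving *kaku*.

iga, kaku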